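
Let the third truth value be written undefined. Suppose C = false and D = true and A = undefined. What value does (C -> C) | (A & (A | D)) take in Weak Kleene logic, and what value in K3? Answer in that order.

undefined; true

In Weak Kleene logic: C -> C = false -> false = true
A | D = undefined | true = undefined
A & (A | D) = undefined & undefined = undefined
(C -> C) | (A & (A | D)) = true | undefined = undefined
In K3: C -> C = false -> false = true
A | D = undefined | true = true
A & (A | D) = undefined & true = undefined
(C -> C) | (A & (A | D)) = true | undefined = true
They differ because Weak Kleene logic and K3 treat undefined differently under the binary connectives.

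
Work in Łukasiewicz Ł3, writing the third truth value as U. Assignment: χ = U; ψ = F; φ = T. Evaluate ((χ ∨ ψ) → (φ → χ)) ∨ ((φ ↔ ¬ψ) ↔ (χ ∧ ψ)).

χ ∨ ψ = U ∨ F = U
φ → χ = T → U = U  [min(1, 1−1+½)]
(χ ∨ ψ) → (φ → χ) = U → U = T
¬ψ = ¬F = T
φ ↔ ¬ψ = T ↔ T = T
χ ∧ ψ = U ∧ F = F
(φ ↔ ¬ψ) ↔ (χ ∧ ψ) = T ↔ F = F
((χ ∨ ψ) → (φ → χ)) ∨ ((φ ↔ ¬ψ) ↔ (χ ∧ ψ)) = T ∨ F = T

T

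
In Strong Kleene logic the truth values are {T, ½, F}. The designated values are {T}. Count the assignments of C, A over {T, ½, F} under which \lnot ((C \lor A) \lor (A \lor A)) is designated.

1

Designated under: (C=F, A=F).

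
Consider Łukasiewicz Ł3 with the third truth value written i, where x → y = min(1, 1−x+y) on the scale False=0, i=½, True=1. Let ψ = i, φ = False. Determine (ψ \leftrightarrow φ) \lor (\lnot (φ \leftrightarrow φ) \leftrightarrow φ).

ψ \leftrightarrow φ = i \leftrightarrow False = i
φ \leftrightarrow φ = False \leftrightarrow False = True
\lnot (φ \leftrightarrow φ) = \lnot True = False
\lnot (φ \leftrightarrow φ) \leftrightarrow φ = False \leftrightarrow False = True
(ψ \leftrightarrow φ) \lor (\lnot (φ \leftrightarrow φ) \leftrightarrow φ) = i \lor True = True

True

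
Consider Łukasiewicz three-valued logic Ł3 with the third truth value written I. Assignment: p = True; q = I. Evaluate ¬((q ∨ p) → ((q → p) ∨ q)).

q ∨ p = I ∨ True = True
q → p = I → True = True  [min(1, 1−½+1)]
(q → p) ∨ q = True ∨ I = True
(q ∨ p) → ((q → p) ∨ q) = True → True = True
¬((q ∨ p) → ((q → p) ∨ q)) = ¬True = False

False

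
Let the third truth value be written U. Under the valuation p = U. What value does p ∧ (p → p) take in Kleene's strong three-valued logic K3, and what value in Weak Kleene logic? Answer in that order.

U; U

In Kleene's strong three-valued logic K3: p → p = U → U = U  [¬U ∨ U]
p ∧ (p → p) = U ∧ U = U
In Weak Kleene logic: p → p = U → U = U
p ∧ (p → p) = U ∧ U = U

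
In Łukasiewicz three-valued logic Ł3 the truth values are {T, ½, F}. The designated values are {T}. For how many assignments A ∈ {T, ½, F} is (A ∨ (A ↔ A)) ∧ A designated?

1

A=T: T ✓
A=½: ½ ·
A=F: F ·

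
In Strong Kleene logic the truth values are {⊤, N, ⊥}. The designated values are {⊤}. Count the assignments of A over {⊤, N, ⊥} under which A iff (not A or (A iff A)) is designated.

A=⊤: ⊤ ✓
A=N: N ·
A=⊥: ⊥ ·

1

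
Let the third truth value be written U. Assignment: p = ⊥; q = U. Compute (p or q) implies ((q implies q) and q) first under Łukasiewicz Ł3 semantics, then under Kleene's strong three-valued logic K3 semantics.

In Łukasiewicz Ł3: p or q = ⊥ or U = U
q implies q = U implies U = ⊤
(q implies q) and q = ⊤ and U = U
(p or q) implies ((q implies q) and q) = U implies U = ⊤
In Kleene's strong three-valued logic K3: p or q = ⊥ or U = U
q implies q = U implies U = U
(q implies q) and q = U and U = U
(p or q) implies ((q implies q) and q) = U implies U = U
They differ because Łukasiewicz Ł3 and Kleene's strong three-valued logic K3 treat U differently under implication.

⊤; U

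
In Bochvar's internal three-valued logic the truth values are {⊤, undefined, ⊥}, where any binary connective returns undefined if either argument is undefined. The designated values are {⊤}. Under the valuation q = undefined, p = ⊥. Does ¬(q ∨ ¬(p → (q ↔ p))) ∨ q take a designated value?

No

q ↔ p = undefined ↔ ⊥ = undefined
p → (q ↔ p) = ⊥ → undefined = undefined
¬(p → (q ↔ p)) = ¬undefined = undefined
q ∨ ¬(p → (q ↔ p)) = undefined ∨ undefined = undefined
¬(q ∨ ¬(p → (q ↔ p))) = ¬undefined = undefined
¬(q ∨ ¬(p → (q ↔ p))) ∨ q = undefined ∨ undefined = undefined
undefined ∉ {⊤}.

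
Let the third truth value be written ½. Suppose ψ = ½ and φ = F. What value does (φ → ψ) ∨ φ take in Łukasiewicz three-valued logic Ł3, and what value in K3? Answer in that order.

In Łukasiewicz three-valued logic Ł3: φ → ψ = F → ½ = T
(φ → ψ) ∨ φ = T ∨ F = T
In K3: φ → ψ = F → ½ = T  [¬F ∨ ½]
(φ → ψ) ∨ φ = T ∨ F = T

T; T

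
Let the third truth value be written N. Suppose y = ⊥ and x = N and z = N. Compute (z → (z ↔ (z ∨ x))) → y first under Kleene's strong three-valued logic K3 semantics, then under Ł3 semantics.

In Kleene's strong three-valued logic K3: z ∨ x = N ∨ N = N
z ↔ (z ∨ x) = N ↔ N = N
z → (z ↔ (z ∨ x)) = N → N = N  [¬N ∨ N]
(z → (z ↔ (z ∨ x))) → y = N → ⊥ = N
In Ł3: z ∨ x = N ∨ N = N
z ↔ (z ∨ x) = N ↔ N = ⊤
z → (z ↔ (z ∨ x)) = N → ⊤ = ⊤
(z → (z ↔ (z ∨ x))) → y = ⊤ → ⊥ = ⊥
They differ because Kleene's strong three-valued logic K3 and Ł3 treat N differently under implication.

N; ⊥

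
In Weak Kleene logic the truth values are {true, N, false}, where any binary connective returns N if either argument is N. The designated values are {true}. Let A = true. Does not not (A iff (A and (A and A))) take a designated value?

Yes

A and A = true and true = true
A and (A and A) = true and true = true
A iff (A and (A and A)) = true iff true = true
not (A iff (A and (A and A))) = not true = false
not not (A iff (A and (A and A))) = not false = true
true ∈ {true}.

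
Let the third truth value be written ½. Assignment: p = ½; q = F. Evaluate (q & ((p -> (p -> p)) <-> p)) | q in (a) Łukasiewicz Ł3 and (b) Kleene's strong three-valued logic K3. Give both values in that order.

F; F

In Łukasiewicz Ł3: p -> p = ½ -> ½ = T  [min(1, 1−½+½)]
p -> (p -> p) = ½ -> T = T
(p -> (p -> p)) <-> p = T <-> ½ = ½
q & ((p -> (p -> p)) <-> p) = F & ½ = F
(q & ((p -> (p -> p)) <-> p)) | q = F | F = F
In Kleene's strong three-valued logic K3: p -> p = ½ -> ½ = ½  [~½ | ½]
p -> (p -> p) = ½ -> ½ = ½
(p -> (p -> p)) <-> p = ½ <-> ½ = ½
q & ((p -> (p -> p)) <-> p) = F & ½ = F
(q & ((p -> (p -> p)) <-> p)) | q = F | F = F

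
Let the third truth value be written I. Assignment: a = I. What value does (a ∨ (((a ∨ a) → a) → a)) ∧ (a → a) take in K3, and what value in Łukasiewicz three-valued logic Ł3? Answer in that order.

I; I

In K3: a ∨ a = I ∨ I = I
(a ∨ a) → a = I → I = I  [¬I ∨ I]
((a ∨ a) → a) → a = I → I = I
a ∨ (((a ∨ a) → a) → a) = I ∨ I = I
a → a = I → I = I
(a ∨ (((a ∨ a) → a) → a)) ∧ (a → a) = I ∧ I = I
In Łukasiewicz three-valued logic Ł3: a ∨ a = I ∨ I = I
(a ∨ a) → a = I → I = true  [min(1, 1−½+½)]
((a ∨ a) → a) → a = true → I = I
a ∨ (((a ∨ a) → a) → a) = I ∨ I = I
a → a = I → I = true
(a ∨ (((a ∨ a) → a) → a)) ∧ (a → a) = I ∧ true = I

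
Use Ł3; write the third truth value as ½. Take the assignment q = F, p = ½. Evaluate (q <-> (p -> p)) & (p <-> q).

F

p -> p = ½ -> ½ = T  [min(1, 1−½+½)]
q <-> (p -> p) = F <-> T = F
p <-> q = ½ <-> F = ½
(q <-> (p -> p)) & (p <-> q) = F & ½ = F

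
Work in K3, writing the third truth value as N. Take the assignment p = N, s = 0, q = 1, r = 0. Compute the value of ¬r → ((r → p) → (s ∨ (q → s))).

¬r = ¬0 = 1
r → p = 0 → N = 1  [¬0 ∨ N]
q → s = 1 → 0 = 0
s ∨ (q → s) = 0 ∨ 0 = 0
(r → p) → (s ∨ (q → s)) = 1 → 0 = 0
¬r → ((r → p) → (s ∨ (q → s))) = 1 → 0 = 0

0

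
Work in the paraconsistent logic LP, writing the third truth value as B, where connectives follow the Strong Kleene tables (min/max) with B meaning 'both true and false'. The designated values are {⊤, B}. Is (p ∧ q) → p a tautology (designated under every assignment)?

Every assignment of p, q over {⊤, B, ⊥} gives a value in {⊤, B}.
In particular, with p=B, q=B: (p ∧ q) → p = B.

Yes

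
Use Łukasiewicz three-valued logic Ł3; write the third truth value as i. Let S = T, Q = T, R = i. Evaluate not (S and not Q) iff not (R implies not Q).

not Q = not T = F
S and not Q = T and F = F
not (S and not Q) = not F = T
not Q = not T = F
R implies not Q = i implies F = i  [min(1, 1−½+0)]
not (R implies not Q) = not i = i
not (S and not Q) iff not (R implies not Q) = T iff i = i

i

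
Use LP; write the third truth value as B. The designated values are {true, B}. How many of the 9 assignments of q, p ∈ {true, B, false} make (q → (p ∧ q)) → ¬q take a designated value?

Of the 9 assignments, 8 give a value in {true, B}.

8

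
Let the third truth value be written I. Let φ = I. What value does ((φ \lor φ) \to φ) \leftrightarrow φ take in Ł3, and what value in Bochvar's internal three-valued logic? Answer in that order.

In Ł3: φ \lor φ = I \lor I = I
(φ \lor φ) \to φ = I \to I = 1
((φ \lor φ) \to φ) \leftrightarrow φ = 1 \leftrightarrow I = I
In Bochvar's internal three-valued logic: φ \lor φ = I \lor I = I
(φ \lor φ) \to φ = I \to I = I
((φ \lor φ) \to φ) \leftrightarrow φ = I \leftrightarrow I = I

I; I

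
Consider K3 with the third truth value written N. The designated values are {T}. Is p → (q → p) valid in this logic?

No

Countermodel: p=N, q=T gives N, which is not designated.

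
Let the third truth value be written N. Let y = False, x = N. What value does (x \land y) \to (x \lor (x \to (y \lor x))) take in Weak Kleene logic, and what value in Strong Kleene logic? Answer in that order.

N; True

In Weak Kleene logic: x \land y = N \land False = N
y \lor x = False \lor N = N
x \to (y \lor x) = N \to N = N
x \lor (x \to (y \lor x)) = N \lor N = N
(x \land y) \to (x \lor (x \to (y \lor x))) = N \to N = N
In Strong Kleene logic: x \land y = N \land False = False
y \lor x = False \lor N = N
x \to (y \lor x) = N \to N = N
x \lor (x \to (y \lor x)) = N \lor N = N
(x \land y) \to (x \lor (x \to (y \lor x))) = False \to N = True
They differ because Weak Kleene logic and Strong Kleene logic treat N differently under the binary connectives.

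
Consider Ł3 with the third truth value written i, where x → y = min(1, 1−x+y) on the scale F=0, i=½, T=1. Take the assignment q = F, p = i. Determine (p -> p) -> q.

p -> p = i -> i = T
(p -> p) -> q = T -> F = F

F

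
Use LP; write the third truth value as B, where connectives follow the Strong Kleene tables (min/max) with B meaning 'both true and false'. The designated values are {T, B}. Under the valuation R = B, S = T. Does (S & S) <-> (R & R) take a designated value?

Yes

S & S = T & T = T
R & R = B & B = B
(S & S) <-> (R & R) = T <-> B = B
B ∈ {T, B}.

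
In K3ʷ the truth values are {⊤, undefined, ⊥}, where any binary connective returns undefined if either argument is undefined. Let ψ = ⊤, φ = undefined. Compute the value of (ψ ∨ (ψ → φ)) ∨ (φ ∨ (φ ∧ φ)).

undefined

ψ → φ = ⊤ → undefined = undefined  [any arg is the third value ⇒ result is the third value]
ψ ∨ (ψ → φ) = ⊤ ∨ undefined = undefined
φ ∧ φ = undefined ∧ undefined = undefined
φ ∨ (φ ∧ φ) = undefined ∨ undefined = undefined
(ψ ∨ (ψ → φ)) ∨ (φ ∨ (φ ∧ φ)) = undefined ∨ undefined = undefined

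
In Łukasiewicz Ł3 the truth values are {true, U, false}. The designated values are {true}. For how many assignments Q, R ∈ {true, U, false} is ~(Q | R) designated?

1

Designated under: (Q=false, R=false).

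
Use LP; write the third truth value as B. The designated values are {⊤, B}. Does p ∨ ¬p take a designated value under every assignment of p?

Every assignment of p over {⊤, B, ⊥} gives a value in {⊤, B}.
In particular, with p=B: p ∨ ¬p = B.

Yes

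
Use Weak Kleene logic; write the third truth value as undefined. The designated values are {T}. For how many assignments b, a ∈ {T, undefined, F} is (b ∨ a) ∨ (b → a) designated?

Designated under: (b=T, a=T); (b=T, a=F); (b=F, a=T); (b=F, a=F).

4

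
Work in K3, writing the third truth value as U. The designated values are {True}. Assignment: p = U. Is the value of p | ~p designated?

~p = ~U = U
p | ~p = U | U = U
U ∉ {True}.

No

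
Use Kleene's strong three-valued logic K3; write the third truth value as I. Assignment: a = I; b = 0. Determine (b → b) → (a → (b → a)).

b → b = 0 → 0 = 1
b → a = 0 → I = 1  [¬0 ∨ I]
a → (b → a) = I → 1 = 1
(b → b) → (a → (b → a)) = 1 → 1 = 1

1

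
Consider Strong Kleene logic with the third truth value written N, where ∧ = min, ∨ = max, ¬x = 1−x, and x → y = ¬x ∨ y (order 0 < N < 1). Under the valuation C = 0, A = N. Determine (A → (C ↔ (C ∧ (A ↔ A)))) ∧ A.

N

A ↔ A = N ↔ N = N
C ∧ (A ↔ A) = 0 ∧ N = 0
C ↔ (C ∧ (A ↔ A)) = 0 ↔ 0 = 1
A → (C ↔ (C ∧ (A ↔ A))) = N → 1 = 1  [¬N ∨ 1]
(A → (C ↔ (C ∧ (A ↔ A)))) ∧ A = 1 ∧ N = N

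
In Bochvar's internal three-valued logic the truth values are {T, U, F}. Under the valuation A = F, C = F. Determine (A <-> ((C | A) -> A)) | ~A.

T

C | A = F | F = F
(C | A) -> A = F -> F = T
A <-> ((C | A) -> A) = F <-> T = F
~A = ~F = T
(A <-> ((C | A) -> A)) | ~A = F | T = T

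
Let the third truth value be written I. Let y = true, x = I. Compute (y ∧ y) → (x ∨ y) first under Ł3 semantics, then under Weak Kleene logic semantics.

In Ł3: y ∧ y = true ∧ true = true
x ∨ y = I ∨ true = true
(y ∧ y) → (x ∨ y) = true → true = true
In Weak Kleene logic: y ∧ y = true ∧ true = true
x ∨ y = I ∨ true = I
(y ∧ y) → (x ∨ y) = true → I = I  [any arg is the third value ⇒ result is the third value]
They differ because Ł3 and Weak Kleene logic treat I differently under the binary connectives.

true; I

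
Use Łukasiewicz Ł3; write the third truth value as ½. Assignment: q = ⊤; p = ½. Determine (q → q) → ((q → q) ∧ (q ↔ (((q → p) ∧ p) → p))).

⊤

q → q = ⊤ → ⊤ = ⊤
q → q = ⊤ → ⊤ = ⊤
q → p = ⊤ → ½ = ½  [min(1, 1−1+½)]
(q → p) ∧ p = ½ ∧ ½ = ½
((q → p) ∧ p) → p = ½ → ½ = ⊤
q ↔ (((q → p) ∧ p) → p) = ⊤ ↔ ⊤ = ⊤
(q → q) ∧ (q ↔ (((q → p) ∧ p) → p)) = ⊤ ∧ ⊤ = ⊤
(q → q) → ((q → q) ∧ (q ↔ (((q → p) ∧ p) → p))) = ⊤ → ⊤ = ⊤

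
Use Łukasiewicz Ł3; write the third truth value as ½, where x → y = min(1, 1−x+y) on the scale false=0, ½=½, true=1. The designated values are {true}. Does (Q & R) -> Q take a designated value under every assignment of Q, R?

Yes

Every assignment of Q, R over {true, ½, false} gives a value in {true}.
In particular, with Q=½, R=½: (Q & R) -> Q = true.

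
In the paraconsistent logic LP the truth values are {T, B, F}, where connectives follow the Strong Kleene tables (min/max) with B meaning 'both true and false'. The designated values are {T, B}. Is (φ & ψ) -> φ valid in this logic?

Every assignment of φ, ψ over {T, B, F} gives a value in {T, B}.
In particular, with φ=B, ψ=B: (φ & ψ) -> φ = B.

Yes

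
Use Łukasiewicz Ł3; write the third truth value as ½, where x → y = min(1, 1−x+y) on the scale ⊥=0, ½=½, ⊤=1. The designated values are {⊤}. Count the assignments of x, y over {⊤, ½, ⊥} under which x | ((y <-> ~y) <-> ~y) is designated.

Of the 9 assignments, 5 give a value in {⊤}.

5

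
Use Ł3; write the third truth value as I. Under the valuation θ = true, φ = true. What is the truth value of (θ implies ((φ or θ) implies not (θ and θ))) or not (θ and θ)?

φ or θ = true or true = true
θ and θ = true and true = true
not (θ and θ) = not true = false
(φ or θ) implies not (θ and θ) = true implies false = false
θ implies ((φ or θ) implies not (θ and θ)) = true implies false = false
θ and θ = true and true = true
not (θ and θ) = not true = false
(θ implies ((φ or θ) implies not (θ and θ))) or not (θ and θ) = false or false = false

false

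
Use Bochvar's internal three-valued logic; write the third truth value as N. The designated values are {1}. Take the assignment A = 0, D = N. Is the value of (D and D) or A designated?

D and D = N and N = N
(D and D) or A = N or 0 = N
N ∉ {1}.

No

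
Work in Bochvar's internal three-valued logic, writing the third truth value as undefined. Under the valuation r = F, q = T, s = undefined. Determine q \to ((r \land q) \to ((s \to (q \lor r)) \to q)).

undefined

r \land q = F \land T = F
q \lor r = T \lor F = T
s \to (q \lor r) = undefined \to T = undefined
(s \to (q \lor r)) \to q = undefined \to T = undefined
(r \land q) \to ((s \to (q \lor r)) \to q) = F \to undefined = undefined
q \to ((r \land q) \to ((s \to (q \lor r)) \to q)) = T \to undefined = undefined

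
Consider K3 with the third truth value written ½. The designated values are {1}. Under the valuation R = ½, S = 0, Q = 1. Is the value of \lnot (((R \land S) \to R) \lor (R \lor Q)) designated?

No

R \land S = ½ \land 0 = 0
(R \land S) \to R = 0 \to ½ = 1
R \lor Q = ½ \lor 1 = 1
((R \land S) \to R) \lor (R \lor Q) = 1 \lor 1 = 1
\lnot (((R \land S) \to R) \lor (R \lor Q)) = \lnot 1 = 0
0 ∉ {1}.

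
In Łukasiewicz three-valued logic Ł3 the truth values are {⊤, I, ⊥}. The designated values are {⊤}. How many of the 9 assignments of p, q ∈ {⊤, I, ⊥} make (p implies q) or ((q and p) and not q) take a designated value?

Of the 9 assignments, 6 give a value in {⊤}.

6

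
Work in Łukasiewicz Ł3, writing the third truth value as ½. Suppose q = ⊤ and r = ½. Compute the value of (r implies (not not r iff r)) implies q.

not r = not ½ = ½
not not r = not ½ = ½
not not r iff r = ½ iff ½ = ⊤  [1 − |½−½|]
r implies (not not r iff r) = ½ implies ⊤ = ⊤
(r implies (not not r iff r)) implies q = ⊤ implies ⊤ = ⊤

⊤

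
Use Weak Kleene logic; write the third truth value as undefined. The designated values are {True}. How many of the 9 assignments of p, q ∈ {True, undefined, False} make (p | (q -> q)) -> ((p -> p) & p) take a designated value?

2

Designated under: (p=True, q=True); (p=True, q=False).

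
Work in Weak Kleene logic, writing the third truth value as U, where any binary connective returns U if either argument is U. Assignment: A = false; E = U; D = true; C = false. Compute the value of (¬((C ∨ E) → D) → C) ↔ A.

U

C ∨ E = false ∨ U = U
(C ∨ E) → D = U → true = U  [any arg is the third value ⇒ result is the third value]
¬((C ∨ E) → D) = ¬U = U
¬((C ∨ E) → D) → C = U → false = U
(¬((C ∨ E) → D) → C) ↔ A = U ↔ false = U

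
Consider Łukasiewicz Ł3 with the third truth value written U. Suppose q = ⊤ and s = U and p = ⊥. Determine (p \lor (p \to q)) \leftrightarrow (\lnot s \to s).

⊤

p \to q = ⊥ \to ⊤ = ⊤
p \lor (p \to q) = ⊥ \lor ⊤ = ⊤
\lnot s = \lnot U = U
\lnot s \to s = U \to U = ⊤  [min(1, 1−½+½)]
(p \lor (p \to q)) \leftrightarrow (\lnot s \to s) = ⊤ \leftrightarrow ⊤ = ⊤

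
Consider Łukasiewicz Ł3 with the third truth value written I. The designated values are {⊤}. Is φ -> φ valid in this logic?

Yes

Every assignment of φ over {⊤, I, ⊥} gives a value in {⊤}.
In particular, with φ=I: φ -> φ = ⊤.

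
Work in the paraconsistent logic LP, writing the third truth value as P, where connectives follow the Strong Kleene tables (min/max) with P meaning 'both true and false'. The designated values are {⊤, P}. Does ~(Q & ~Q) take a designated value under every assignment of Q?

Every assignment of Q over {⊤, P, ⊥} gives a value in {⊤, P}.
In particular, with Q=P: ~(Q & ~Q) = P.

Yes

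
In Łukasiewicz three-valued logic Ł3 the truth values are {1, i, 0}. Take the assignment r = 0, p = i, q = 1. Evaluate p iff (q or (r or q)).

i

r or q = 0 or 1 = 1
q or (r or q) = 1 or 1 = 1
p iff (q or (r or q)) = i iff 1 = i  [1 − |½−1|]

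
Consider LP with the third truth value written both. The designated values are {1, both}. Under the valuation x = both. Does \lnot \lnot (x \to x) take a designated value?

Yes

x \to x = both \to both = both  [\lnot both \lor both]
\lnot (x \to x) = \lnot both = both
\lnot \lnot (x \to x) = \lnot both = both
both ∈ {1, both}.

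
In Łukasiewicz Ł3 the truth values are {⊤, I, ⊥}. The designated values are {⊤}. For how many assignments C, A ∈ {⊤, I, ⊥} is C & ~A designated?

1

Designated under: (C=⊤, A=⊥).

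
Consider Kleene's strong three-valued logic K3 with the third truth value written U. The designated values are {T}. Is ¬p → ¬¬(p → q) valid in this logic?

No

Countermodel: p=U, q=U gives U, which is not designated.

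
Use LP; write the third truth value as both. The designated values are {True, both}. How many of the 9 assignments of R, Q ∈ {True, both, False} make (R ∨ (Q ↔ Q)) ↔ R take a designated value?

7

Of the 9 assignments, 7 give a value in {True, both}.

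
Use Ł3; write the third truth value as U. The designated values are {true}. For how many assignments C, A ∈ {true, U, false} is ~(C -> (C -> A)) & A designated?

0

Of the 9 assignments, 0 give a value in {true}.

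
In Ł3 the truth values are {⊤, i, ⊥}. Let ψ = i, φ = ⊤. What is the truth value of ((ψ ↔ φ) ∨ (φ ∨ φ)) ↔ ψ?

ψ ↔ φ = i ↔ ⊤ = i  [1 − |½−1|]
φ ∨ φ = ⊤ ∨ ⊤ = ⊤
(ψ ↔ φ) ∨ (φ ∨ φ) = i ∨ ⊤ = ⊤
((ψ ↔ φ) ∨ (φ ∨ φ)) ↔ ψ = ⊤ ↔ i = i

i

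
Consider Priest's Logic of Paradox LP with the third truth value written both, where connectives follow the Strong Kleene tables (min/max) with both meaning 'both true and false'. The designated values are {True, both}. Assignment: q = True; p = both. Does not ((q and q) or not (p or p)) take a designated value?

q and q = True and True = True
p or p = both or both = both
not (p or p) = not both = both
(q and q) or not (p or p) = True or both = True
not ((q and q) or not (p or p)) = not True = False
False ∉ {True, both}.

No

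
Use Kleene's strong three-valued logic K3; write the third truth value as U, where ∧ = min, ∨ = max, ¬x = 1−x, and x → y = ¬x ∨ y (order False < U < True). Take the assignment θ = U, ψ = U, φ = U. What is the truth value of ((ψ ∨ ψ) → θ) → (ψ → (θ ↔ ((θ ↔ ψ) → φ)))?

U

ψ ∨ ψ = U ∨ U = U
(ψ ∨ ψ) → θ = U → U = U
θ ↔ ψ = U ↔ U = U
(θ ↔ ψ) → φ = U → U = U
θ ↔ ((θ ↔ ψ) → φ) = U ↔ U = U
ψ → (θ ↔ ((θ ↔ ψ) → φ)) = U → U = U
((ψ ∨ ψ) → θ) → (ψ → (θ ↔ ((θ ↔ ψ) → φ))) = U → U = U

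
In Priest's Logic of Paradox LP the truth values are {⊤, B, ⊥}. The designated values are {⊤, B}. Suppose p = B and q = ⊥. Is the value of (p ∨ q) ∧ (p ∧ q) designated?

No

p ∨ q = B ∨ ⊥ = B
p ∧ q = B ∧ ⊥ = ⊥
(p ∨ q) ∧ (p ∧ q) = B ∧ ⊥ = ⊥
⊥ ∉ {⊤, B}.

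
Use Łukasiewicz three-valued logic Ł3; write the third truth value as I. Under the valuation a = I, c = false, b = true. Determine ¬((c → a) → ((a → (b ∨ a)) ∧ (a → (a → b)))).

c → a = false → I = true  [min(1, 1−0+½)]
b ∨ a = true ∨ I = true
a → (b ∨ a) = I → true = true
a → b = I → true = true
a → (a → b) = I → true = true
(a → (b ∨ a)) ∧ (a → (a → b)) = true ∧ true = true
(c → a) → ((a → (b ∨ a)) ∧ (a → (a → b))) = true → true = true
¬((c → a) → ((a → (b ∨ a)) ∧ (a → (a → b)))) = ¬true = false

false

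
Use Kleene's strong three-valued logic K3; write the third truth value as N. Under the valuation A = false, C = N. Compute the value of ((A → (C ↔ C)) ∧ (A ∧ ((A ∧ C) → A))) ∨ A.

false

C ↔ C = N ↔ N = N
A → (C ↔ C) = false → N = true  [¬false ∨ N]
A ∧ C = false ∧ N = false
(A ∧ C) → A = false → false = true
A ∧ ((A ∧ C) → A) = false ∧ true = false
(A → (C ↔ C)) ∧ (A ∧ ((A ∧ C) → A)) = true ∧ false = false
((A → (C ↔ C)) ∧ (A ∧ ((A ∧ C) → A))) ∨ A = false ∨ false = false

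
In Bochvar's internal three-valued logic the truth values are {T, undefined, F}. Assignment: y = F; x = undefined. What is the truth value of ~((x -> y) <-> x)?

undefined

x -> y = undefined -> F = undefined
(x -> y) <-> x = undefined <-> undefined = undefined
~((x -> y) <-> x) = ~undefined = undefined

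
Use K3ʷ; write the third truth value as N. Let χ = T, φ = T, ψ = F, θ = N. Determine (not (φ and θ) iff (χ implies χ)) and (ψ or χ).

N

φ and θ = T and N = N
not (φ and θ) = not N = N
χ implies χ = T implies T = T
not (φ and θ) iff (χ implies χ) = N iff T = N
ψ or χ = F or T = T
(not (φ and θ) iff (χ implies χ)) and (ψ or χ) = N and T = N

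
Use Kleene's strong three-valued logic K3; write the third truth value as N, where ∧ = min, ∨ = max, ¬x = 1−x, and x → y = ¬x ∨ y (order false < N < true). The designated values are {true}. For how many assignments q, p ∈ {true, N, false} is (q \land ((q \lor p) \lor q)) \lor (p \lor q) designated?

Of the 9 assignments, 5 give a value in {true}.

5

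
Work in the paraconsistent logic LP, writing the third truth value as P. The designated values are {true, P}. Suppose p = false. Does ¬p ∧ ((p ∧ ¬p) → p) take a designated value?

¬p = ¬false = true
¬p = ¬false = true
p ∧ ¬p = false ∧ true = false
(p ∧ ¬p) → p = false → false = true
¬p ∧ ((p ∧ ¬p) → p) = true ∧ true = true
true ∈ {true, P}.

Yes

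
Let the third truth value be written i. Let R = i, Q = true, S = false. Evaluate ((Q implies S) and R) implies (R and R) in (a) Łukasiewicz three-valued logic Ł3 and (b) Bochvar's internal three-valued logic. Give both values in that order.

true; i

In Łukasiewicz three-valued logic Ł3: Q implies S = true implies false = false
(Q implies S) and R = false and i = false
R and R = i and i = i
((Q implies S) and R) implies (R and R) = false implies i = true  [min(1, 1−0+½)]
In Bochvar's internal three-valued logic: Q implies S = true implies false = false
(Q implies S) and R = false and i = i
R and R = i and i = i
((Q implies S) and R) implies (R and R) = i implies i = i  [any arg is the third value ⇒ result is the third value]
They differ because Łukasiewicz three-valued logic Ł3 and Bochvar's internal three-valued logic treat i differently under the binary connectives.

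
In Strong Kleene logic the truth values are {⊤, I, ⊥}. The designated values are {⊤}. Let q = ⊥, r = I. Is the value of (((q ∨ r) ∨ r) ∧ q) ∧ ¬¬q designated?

No

q ∨ r = ⊥ ∨ I = I
(q ∨ r) ∨ r = I ∨ I = I
((q ∨ r) ∨ r) ∧ q = I ∧ ⊥ = ⊥
¬q = ¬⊥ = ⊤
¬¬q = ¬⊤ = ⊥
(((q ∨ r) ∨ r) ∧ q) ∧ ¬¬q = ⊥ ∧ ⊥ = ⊥
⊥ ∉ {⊤}.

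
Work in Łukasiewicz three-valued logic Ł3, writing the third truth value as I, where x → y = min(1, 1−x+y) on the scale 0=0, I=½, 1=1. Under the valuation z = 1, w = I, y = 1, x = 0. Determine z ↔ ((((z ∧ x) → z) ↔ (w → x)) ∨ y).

1

z ∧ x = 1 ∧ 0 = 0
(z ∧ x) → z = 0 → 1 = 1
w → x = I → 0 = I  [min(1, 1−½+0)]
((z ∧ x) → z) ↔ (w → x) = 1 ↔ I = I
(((z ∧ x) → z) ↔ (w → x)) ∨ y = I ∨ 1 = 1
z ↔ ((((z ∧ x) → z) ↔ (w → x)) ∨ y) = 1 ↔ 1 = 1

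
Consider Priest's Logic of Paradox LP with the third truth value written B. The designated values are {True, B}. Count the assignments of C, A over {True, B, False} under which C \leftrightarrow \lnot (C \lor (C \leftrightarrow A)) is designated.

5

Of the 9 assignments, 5 give a value in {True, B}.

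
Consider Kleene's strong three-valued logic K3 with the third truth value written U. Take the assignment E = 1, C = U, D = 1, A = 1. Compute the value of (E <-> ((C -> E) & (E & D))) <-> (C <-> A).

C -> E = U -> 1 = 1  [~U | 1]
E & D = 1 & 1 = 1
(C -> E) & (E & D) = 1 & 1 = 1
E <-> ((C -> E) & (E & D)) = 1 <-> 1 = 1
C <-> A = U <-> 1 = U
(E <-> ((C -> E) & (E & D))) <-> (C <-> A) = 1 <-> U = U

U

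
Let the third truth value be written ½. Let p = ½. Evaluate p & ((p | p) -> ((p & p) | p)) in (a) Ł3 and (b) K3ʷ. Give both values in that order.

In Ł3: p | p = ½ | ½ = ½
p & p = ½ & ½ = ½
(p & p) | p = ½ | ½ = ½
(p | p) -> ((p & p) | p) = ½ -> ½ = true
p & ((p | p) -> ((p & p) | p)) = ½ & true = ½
In K3ʷ: p | p = ½ | ½ = ½
p & p = ½ & ½ = ½
(p & p) | p = ½ | ½ = ½
(p | p) -> ((p & p) | p) = ½ -> ½ = ½  [any arg is the third value ⇒ result is the third value]
p & ((p | p) -> ((p & p) | p)) = ½ & ½ = ½

½; ½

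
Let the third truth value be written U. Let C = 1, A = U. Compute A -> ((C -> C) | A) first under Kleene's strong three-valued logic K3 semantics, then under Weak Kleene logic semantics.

In Kleene's strong three-valued logic K3: C -> C = 1 -> 1 = 1
(C -> C) | A = 1 | U = 1
A -> ((C -> C) | A) = U -> 1 = 1  [~U | 1]
In Weak Kleene logic: C -> C = 1 -> 1 = 1
(C -> C) | A = 1 | U = U
A -> ((C -> C) | A) = U -> U = U  [any arg is the third value ⇒ result is the third value]
They differ because Kleene's strong three-valued logic K3 and Weak Kleene logic treat U differently under the binary connectives.

1; U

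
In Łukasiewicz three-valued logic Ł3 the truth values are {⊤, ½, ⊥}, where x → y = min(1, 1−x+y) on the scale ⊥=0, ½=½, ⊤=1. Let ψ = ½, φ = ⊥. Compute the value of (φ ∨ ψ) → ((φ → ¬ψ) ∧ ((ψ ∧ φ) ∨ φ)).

φ ∨ ψ = ⊥ ∨ ½ = ½
¬ψ = ¬½ = ½
φ → ¬ψ = ⊥ → ½ = ⊤  [min(1, 1−0+½)]
ψ ∧ φ = ½ ∧ ⊥ = ⊥
(ψ ∧ φ) ∨ φ = ⊥ ∨ ⊥ = ⊥
(φ → ¬ψ) ∧ ((ψ ∧ φ) ∨ φ) = ⊤ ∧ ⊥ = ⊥
(φ ∨ ψ) → ((φ → ¬ψ) ∧ ((ψ ∧ φ) ∨ φ)) = ½ → ⊥ = ½

½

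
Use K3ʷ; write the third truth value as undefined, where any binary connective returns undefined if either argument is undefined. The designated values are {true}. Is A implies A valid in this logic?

Countermodel: A=undefined gives undefined, which is not designated.

No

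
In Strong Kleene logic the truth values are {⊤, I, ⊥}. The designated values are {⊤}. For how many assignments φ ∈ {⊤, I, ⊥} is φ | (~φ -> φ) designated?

1

φ=⊤: ⊤ ✓
φ=I: I ·
φ=⊥: ⊥ ·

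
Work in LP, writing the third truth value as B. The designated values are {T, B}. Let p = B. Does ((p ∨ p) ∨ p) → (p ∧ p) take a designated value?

p ∨ p = B ∨ B = B
(p ∨ p) ∨ p = B ∨ B = B
p ∧ p = B ∧ B = B
((p ∨ p) ∨ p) → (p ∧ p) = B → B = B
B ∈ {T, B}.

Yes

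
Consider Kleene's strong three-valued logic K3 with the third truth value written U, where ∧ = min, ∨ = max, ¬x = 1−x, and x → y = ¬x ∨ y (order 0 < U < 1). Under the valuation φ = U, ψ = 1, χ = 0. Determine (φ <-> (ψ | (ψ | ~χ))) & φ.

~χ = ~0 = 1
ψ | ~χ = 1 | 1 = 1
ψ | (ψ | ~χ) = 1 | 1 = 1
φ <-> (ψ | (ψ | ~χ)) = U <-> 1 = U
(φ <-> (ψ | (ψ | ~χ))) & φ = U & U = U

U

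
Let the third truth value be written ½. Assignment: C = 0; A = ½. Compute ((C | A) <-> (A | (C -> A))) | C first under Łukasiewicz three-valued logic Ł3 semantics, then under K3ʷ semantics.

½; ½

In Łukasiewicz three-valued logic Ł3: C | A = 0 | ½ = ½
C -> A = 0 -> ½ = 1  [min(1, 1−0+½)]
A | (C -> A) = ½ | 1 = 1
(C | A) <-> (A | (C -> A)) = ½ <-> 1 = ½
((C | A) <-> (A | (C -> A))) | C = ½ | 0 = ½
In K3ʷ: C | A = 0 | ½ = ½
C -> A = 0 -> ½ = ½  [any arg is the third value ⇒ result is the third value]
A | (C -> A) = ½ | ½ = ½
(C | A) <-> (A | (C -> A)) = ½ <-> ½ = ½
((C | A) <-> (A | (C -> A))) | C = ½ | 0 = ½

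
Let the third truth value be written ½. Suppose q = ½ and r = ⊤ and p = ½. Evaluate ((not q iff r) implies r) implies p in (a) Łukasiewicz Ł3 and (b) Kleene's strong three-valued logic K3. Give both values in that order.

½; ½

In Łukasiewicz Ł3: not q = not ½ = ½
not q iff r = ½ iff ⊤ = ½
(not q iff r) implies r = ½ implies ⊤ = ⊤
((not q iff r) implies r) implies p = ⊤ implies ½ = ½
In Kleene's strong three-valued logic K3: not q = not ½ = ½
not q iff r = ½ iff ⊤ = ½
(not q iff r) implies r = ½ implies ⊤ = ⊤
((not q iff r) implies r) implies p = ⊤ implies ½ = ½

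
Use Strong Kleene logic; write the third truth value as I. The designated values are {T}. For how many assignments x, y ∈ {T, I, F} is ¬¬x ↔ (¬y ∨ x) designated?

Designated under: (x=T, y=T); (x=T, y=I); (x=T, y=F); (x=F, y=T).

4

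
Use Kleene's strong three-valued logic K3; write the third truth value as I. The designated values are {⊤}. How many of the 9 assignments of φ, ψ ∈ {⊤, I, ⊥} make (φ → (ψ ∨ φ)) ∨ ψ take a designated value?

Of the 9 assignments, 7 give a value in {⊤}.

7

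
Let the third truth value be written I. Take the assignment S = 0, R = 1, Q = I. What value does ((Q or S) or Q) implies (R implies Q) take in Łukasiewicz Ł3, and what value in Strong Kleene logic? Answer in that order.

In Łukasiewicz Ł3: Q or S = I or 0 = I
(Q or S) or Q = I or I = I
R implies Q = 1 implies I = I
((Q or S) or Q) implies (R implies Q) = I implies I = 1
In Strong Kleene logic: Q or S = I or 0 = I
(Q or S) or Q = I or I = I
R implies Q = 1 implies I = I  [not 1 or I]
((Q or S) or Q) implies (R implies Q) = I implies I = I
They differ because Łukasiewicz Ł3 and Strong Kleene logic treat I differently under implication.

1; I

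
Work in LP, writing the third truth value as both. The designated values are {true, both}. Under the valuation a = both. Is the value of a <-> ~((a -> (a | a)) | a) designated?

a | a = both | both = both
a -> (a | a) = both -> both = both
(a -> (a | a)) | a = both | both = both
~((a -> (a | a)) | a) = ~both = both
a <-> ~((a -> (a | a)) | a) = both <-> both = both
both ∈ {true, both}.

Yes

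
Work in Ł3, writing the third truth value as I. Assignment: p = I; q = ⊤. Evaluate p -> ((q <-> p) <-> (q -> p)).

⊤

q <-> p = ⊤ <-> I = I
q -> p = ⊤ -> I = I
(q <-> p) <-> (q -> p) = I <-> I = ⊤
p -> ((q <-> p) <-> (q -> p)) = I -> ⊤ = ⊤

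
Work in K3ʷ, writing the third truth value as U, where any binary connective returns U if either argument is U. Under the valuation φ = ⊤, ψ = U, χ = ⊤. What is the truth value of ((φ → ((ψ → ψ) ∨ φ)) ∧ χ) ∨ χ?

ψ → ψ = U → U = U
(ψ → ψ) ∨ φ = U ∨ ⊤ = U
φ → ((ψ → ψ) ∨ φ) = ⊤ → U = U
(φ → ((ψ → ψ) ∨ φ)) ∧ χ = U ∧ ⊤ = U
((φ → ((ψ → ψ) ∨ φ)) ∧ χ) ∨ χ = U ∨ ⊤ = U

U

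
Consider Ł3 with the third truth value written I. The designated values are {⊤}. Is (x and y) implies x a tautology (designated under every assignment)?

Yes

Every assignment of x, y over {⊤, I, ⊥} gives a value in {⊤}.
In particular, with x=I, y=I: (x and y) implies x = ⊤.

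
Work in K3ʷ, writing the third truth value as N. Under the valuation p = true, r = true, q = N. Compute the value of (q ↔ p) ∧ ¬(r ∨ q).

q ↔ p = N ↔ true = N
r ∨ q = true ∨ N = N
¬(r ∨ q) = ¬N = N
(q ↔ p) ∧ ¬(r ∨ q) = N ∧ N = N

N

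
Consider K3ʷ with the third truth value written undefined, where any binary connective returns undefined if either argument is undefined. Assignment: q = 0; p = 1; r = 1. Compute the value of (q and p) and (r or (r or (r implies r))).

0

q and p = 0 and 1 = 0
r implies r = 1 implies 1 = 1
r or (r implies r) = 1 or 1 = 1
r or (r or (r implies r)) = 1 or 1 = 1
(q and p) and (r or (r or (r implies r))) = 0 and 1 = 0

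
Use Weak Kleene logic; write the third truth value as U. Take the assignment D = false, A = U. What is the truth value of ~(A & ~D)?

~D = ~false = true
A & ~D = U & true = U
~(A & ~D) = ~U = U

U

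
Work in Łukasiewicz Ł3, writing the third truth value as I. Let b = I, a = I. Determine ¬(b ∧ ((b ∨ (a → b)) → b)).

a → b = I → I = true  [min(1, 1−½+½)]
b ∨ (a → b) = I ∨ true = true
(b ∨ (a → b)) → b = true → I = I
b ∧ ((b ∨ (a → b)) → b) = I ∧ I = I
¬(b ∧ ((b ∨ (a → b)) → b)) = ¬I = I

I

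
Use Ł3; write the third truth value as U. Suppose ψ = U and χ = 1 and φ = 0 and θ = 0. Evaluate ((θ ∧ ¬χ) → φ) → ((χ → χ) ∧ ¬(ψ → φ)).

U

¬χ = ¬1 = 0
θ ∧ ¬χ = 0 ∧ 0 = 0
(θ ∧ ¬χ) → φ = 0 → 0 = 1
χ → χ = 1 → 1 = 1
ψ → φ = U → 0 = U  [min(1, 1−½+0)]
¬(ψ → φ) = ¬U = U
(χ → χ) ∧ ¬(ψ → φ) = 1 ∧ U = U
((θ ∧ ¬χ) → φ) → ((χ → χ) ∧ ¬(ψ → φ)) = 1 → U = U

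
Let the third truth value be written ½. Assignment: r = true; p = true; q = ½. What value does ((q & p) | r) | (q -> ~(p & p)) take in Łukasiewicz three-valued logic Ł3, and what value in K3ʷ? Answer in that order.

In Łukasiewicz three-valued logic Ł3: q & p = ½ & true = ½
(q & p) | r = ½ | true = true
p & p = true & true = true
~(p & p) = ~true = false
q -> ~(p & p) = ½ -> false = ½  [min(1, 1−½+0)]
((q & p) | r) | (q -> ~(p & p)) = true | ½ = true
In K3ʷ: q & p = ½ & true = ½
(q & p) | r = ½ | true = ½
p & p = true & true = true
~(p & p) = ~true = false
q -> ~(p & p) = ½ -> false = ½  [any arg is the third value ⇒ result is the third value]
((q & p) | r) | (q -> ~(p & p)) = ½ | ½ = ½
They differ because Łukasiewicz three-valued logic Ł3 and K3ʷ treat ½ differently under the binary connectives.

true; ½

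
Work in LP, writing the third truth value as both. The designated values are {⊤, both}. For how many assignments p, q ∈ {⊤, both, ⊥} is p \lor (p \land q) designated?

Of the 9 assignments, 6 give a value in {⊤, both}.

6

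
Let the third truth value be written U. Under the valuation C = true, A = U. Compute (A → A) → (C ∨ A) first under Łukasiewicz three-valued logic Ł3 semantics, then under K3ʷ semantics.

true; U

In Łukasiewicz three-valued logic Ł3: A → A = U → U = true  [min(1, 1−½+½)]
C ∨ A = true ∨ U = true
(A → A) → (C ∨ A) = true → true = true
In K3ʷ: A → A = U → U = U  [any arg is the third value ⇒ result is the third value]
C ∨ A = true ∨ U = U
(A → A) → (C ∨ A) = U → U = U
They differ because Łukasiewicz three-valued logic Ł3 and K3ʷ treat U differently under the binary connectives.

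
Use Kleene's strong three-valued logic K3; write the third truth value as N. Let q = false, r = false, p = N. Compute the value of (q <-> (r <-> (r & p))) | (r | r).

false

r & p = false & N = false
r <-> (r & p) = false <-> false = true
q <-> (r <-> (r & p)) = false <-> true = false
r | r = false | false = false
(q <-> (r <-> (r & p))) | (r | r) = false | false = false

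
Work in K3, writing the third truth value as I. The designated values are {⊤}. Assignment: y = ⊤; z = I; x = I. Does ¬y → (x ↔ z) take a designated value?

Yes

¬y = ¬⊤ = ⊥
x ↔ z = I ↔ I = I
¬y → (x ↔ z) = ⊥ → I = ⊤  [¬⊥ ∨ I]
⊤ ∈ {⊤}.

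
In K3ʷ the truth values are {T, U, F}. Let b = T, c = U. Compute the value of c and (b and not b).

U

not b = not T = F
b and not b = T and F = F
c and (b and not b) = U and F = U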